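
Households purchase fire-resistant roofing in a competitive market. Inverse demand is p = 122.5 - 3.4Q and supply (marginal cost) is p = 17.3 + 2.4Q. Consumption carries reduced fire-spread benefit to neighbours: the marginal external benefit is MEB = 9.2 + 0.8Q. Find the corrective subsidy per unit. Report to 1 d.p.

subsidy = 27.5 per unit

Social marginal benefit = demand + MEB = 131.7 - 2.6Q.
Set SMB = MC: 131.7 - 2.6Q = 17.3 + 2.4Q → Q* = 22.8800.
The Pigouvian subsidy equals MEB at Q*: 9.2 + 0.8×22.8800 = 27.5040.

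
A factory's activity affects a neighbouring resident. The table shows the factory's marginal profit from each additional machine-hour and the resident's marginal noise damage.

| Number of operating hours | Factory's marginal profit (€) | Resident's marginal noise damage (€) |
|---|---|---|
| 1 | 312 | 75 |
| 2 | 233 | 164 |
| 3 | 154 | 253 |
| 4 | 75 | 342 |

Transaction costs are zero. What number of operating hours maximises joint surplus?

Bargaining reaches the level where marginal profit last exceeds marginal noise damage.
That holds through level 2 (233 ≥ 164) but not at 3 (154 < 253).

2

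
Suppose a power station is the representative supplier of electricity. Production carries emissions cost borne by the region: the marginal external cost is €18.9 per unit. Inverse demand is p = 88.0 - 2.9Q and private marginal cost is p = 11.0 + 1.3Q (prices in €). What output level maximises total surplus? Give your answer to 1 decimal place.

Social marginal cost = private MC + MEC = 29.9 + 1.3Q.
Set SMC = demand: 29.9 + 1.3Q = 88.0 - 2.9Q → Q* = 13.8333.

Q* = 13.8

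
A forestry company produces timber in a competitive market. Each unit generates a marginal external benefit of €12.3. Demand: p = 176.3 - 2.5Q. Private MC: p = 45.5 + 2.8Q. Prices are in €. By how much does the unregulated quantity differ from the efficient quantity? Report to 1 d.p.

Market equilibrium (private): 45.5 + 2.8Q = 176.3 - 2.5Q → Q_m = 24.6792.
Social marginal cost = private MC − MEB = 33.2 + 2.8Q.
Set SMC = demand: 33.2 + 2.8Q = 176.3 - 2.5Q → Q* = 27.0000.
Gap = |24.6792 − 27.0000| = 2.3208.

2.3 units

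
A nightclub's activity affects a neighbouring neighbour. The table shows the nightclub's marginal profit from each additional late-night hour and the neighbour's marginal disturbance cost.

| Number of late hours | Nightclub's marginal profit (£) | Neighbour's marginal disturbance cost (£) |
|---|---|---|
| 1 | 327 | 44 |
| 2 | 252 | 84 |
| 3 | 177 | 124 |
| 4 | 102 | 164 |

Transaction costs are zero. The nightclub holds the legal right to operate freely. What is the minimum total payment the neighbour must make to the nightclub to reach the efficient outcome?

Left alone the nightclub would choose level 4 (marginal profit stays positive).
Efficient level: k* = 3 (marginal profit ≥ marginal disturbance cost through 3).
The neighbour must at least cover the nightclub's forgone profit from cutting 4→3: 102 = 102.

£102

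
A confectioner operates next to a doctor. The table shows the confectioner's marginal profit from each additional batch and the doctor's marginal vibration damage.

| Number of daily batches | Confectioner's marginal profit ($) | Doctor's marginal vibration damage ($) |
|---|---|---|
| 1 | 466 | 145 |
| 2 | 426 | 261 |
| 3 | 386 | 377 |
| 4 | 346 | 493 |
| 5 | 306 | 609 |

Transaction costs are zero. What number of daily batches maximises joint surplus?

3

Bargaining reaches the level where marginal profit last exceeds marginal vibration damage.
That holds through level 3 (386 ≥ 377) but not at 4 (346 < 493).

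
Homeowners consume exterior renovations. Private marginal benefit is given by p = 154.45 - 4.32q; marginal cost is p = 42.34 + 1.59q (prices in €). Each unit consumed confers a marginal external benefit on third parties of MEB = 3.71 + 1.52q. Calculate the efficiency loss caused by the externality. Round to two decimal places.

DWL = €120.63

Market equilibrium (private): 42.34 + 1.59q = 154.45 - 4.32q → q_m = 18.9695.
Social marginal benefit = demand + MEB = 158.16 - 2.80q.
Set SMB = MC: 158.16 - 2.80q = 42.34 + 1.59q → q* = 26.3827.
The loss is the area between SMB and MC from q* to q_m; with linear curves that's a triangle of height MEB(q_m).
DWL = ½ × 7.4132 × 32.5437 = 120.6265.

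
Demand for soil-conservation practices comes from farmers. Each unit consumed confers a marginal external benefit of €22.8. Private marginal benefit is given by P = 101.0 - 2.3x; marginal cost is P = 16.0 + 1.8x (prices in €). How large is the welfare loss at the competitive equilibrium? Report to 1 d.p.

Market equilibrium (private): 16.0 + 1.8x = 101.0 - 2.3x → x_m = 20.7317.
Social marginal benefit = demand + MEB = 123.8 - 2.3x.
Set SMB = MC: 123.8 - 2.3x = 16.0 + 1.8x → x* = 26.2927.
The welfare-loss triangle has base |x_m − x*| and height MEB(x_m) (the vertical gap between SMB and MC is zero at x* and MEB at x_m).
DWL = ½ × 5.5610 × 22.8000 = 63.3954.

DWL = €63.4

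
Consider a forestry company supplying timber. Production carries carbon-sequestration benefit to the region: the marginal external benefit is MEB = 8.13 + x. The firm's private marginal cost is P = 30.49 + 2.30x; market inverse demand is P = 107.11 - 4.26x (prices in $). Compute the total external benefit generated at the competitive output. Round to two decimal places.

Market equilibrium (private): 30.49 + 2.30x = 107.11 - 4.26x → x_m = 11.6799.
Total external benefit = ∫₀^{x_m} (8.13 + 1.00x) dx = 8.13×11.6799 + ½×1.00×11.6799² = 163.1676.

$163.17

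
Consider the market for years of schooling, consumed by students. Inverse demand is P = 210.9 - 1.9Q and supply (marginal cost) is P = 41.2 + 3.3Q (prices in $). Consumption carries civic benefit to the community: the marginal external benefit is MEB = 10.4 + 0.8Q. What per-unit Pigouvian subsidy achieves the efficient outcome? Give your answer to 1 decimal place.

Social marginal benefit = demand + MEB = 221.3 - 1.1Q.
Set SMB = MC: 221.3 - 1.1Q = 41.2 + 3.3Q → Q* = 40.9318.
The Pigouvian subsidy equals MEB at Q*: 10.4 + 0.8×40.9318 = 43.1454.

subsidy = $43.1 per unit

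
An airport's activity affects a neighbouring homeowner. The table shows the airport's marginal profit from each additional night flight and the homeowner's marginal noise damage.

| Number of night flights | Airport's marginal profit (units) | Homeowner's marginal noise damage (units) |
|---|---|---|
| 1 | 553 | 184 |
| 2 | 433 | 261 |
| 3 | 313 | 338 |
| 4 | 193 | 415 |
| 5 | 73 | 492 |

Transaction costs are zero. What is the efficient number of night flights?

Bargaining reaches the level where marginal profit last exceeds marginal noise damage.
That holds through level 2 (433 ≥ 261) but not at 3 (313 < 338).

2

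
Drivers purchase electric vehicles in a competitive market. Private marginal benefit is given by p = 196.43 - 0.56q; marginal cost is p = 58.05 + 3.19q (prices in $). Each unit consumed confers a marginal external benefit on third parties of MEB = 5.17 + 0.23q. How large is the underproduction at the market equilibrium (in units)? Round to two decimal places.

3.88 units

Market equilibrium (private): 58.05 + 3.19q = 196.43 - 0.56q → q_m = 36.9013.
Social marginal benefit = demand + MEB = 201.60 - 0.33q.
Set SMB = MC: 201.60 - 0.33q = 58.05 + 3.19q → q* = 40.7813.
Gap = |36.9013 − 40.7813| = 3.8800.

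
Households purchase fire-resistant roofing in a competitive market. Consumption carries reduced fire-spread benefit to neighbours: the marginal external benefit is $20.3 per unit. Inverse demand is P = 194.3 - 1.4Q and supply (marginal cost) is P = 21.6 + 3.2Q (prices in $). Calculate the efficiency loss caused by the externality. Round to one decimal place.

Market equilibrium (private): 21.6 + 3.2Q = 194.3 - 1.4Q → Q_m = 37.5435.
Social marginal benefit = demand + MEB = 214.6 - 1.4Q.
Set SMB = MC: 214.6 - 1.4Q = 21.6 + 3.2Q → Q* = 41.9565.
The welfare-loss triangle has base |Q_m − Q*| and height MEB(Q_m) (the vertical gap between SMB and MC is zero at Q* and MEB at Q_m).
DWL = ½ × 4.4130 × 20.3000 = 44.7920.

DWL = $44.8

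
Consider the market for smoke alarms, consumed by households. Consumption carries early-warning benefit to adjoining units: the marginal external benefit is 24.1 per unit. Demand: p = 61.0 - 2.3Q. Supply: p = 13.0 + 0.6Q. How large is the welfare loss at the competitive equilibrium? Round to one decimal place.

DWL = 100.1

Market equilibrium (private): 13.0 + 0.6Q = 61.0 - 2.3Q → Q_m = 16.5517.
Social marginal benefit = demand + MEB = 85.1 - 2.3Q.
Set SMB = MC: 85.1 - 2.3Q = 13.0 + 0.6Q → Q* = 24.8621.
Height of the DWL triangle at Q_m is SMB(Q_m) − MC(Q_m) = MEB(Q_m) = 24.1000.
DWL = ½ × 8.3104 × 24.1000 = 100.1403.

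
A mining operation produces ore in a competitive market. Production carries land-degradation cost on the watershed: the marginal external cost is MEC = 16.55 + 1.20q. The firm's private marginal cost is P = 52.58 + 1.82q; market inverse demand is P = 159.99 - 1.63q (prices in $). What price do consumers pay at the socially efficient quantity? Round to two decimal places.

P = $128.14

Social marginal cost = private MC + MEC = 69.13 + 3.02q.
Set SMC = demand: 69.13 + 3.02q = 159.99 - 1.63q → q* = 19.5398.
Consumer price on the demand curve at q*: 159.99 − 1.63×19.5398 = 128.1401.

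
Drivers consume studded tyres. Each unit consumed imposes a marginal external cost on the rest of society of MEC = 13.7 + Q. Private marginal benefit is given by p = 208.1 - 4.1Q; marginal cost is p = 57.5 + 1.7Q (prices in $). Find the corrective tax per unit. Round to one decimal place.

tax = $33.8 per unit

Social marginal benefit = demand − MEC = 194.4 - 5.1Q.
Set SMB = MC: 194.4 - 5.1Q = 57.5 + 1.7Q → Q* = 20.1324.
The Pigouvian tax equals MEC at Q*: 13.7 + 1.0×20.1324 = 33.8324.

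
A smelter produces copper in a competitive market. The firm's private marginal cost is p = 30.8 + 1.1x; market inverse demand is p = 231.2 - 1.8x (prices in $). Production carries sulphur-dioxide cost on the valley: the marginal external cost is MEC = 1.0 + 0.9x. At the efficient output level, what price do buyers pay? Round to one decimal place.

P = $136.7

Social marginal cost = private MC + MEC = 31.8 + 2.0x.
Set SMC = demand: 31.8 + 2.0x = 231.2 - 1.8x → x* = 52.4737.
Consumer price on the demand curve at x*: 231.2 − 1.8×52.4737 = 136.7473.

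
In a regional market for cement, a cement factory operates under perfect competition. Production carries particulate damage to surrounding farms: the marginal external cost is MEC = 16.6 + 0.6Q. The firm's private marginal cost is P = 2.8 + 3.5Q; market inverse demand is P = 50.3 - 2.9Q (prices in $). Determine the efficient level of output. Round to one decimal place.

Q* = 4.4

Social marginal cost = private MC + MEC = 19.4 + 4.1Q.
Set SMC = demand: 19.4 + 4.1Q = 50.3 - 2.9Q → Q* = 4.4143.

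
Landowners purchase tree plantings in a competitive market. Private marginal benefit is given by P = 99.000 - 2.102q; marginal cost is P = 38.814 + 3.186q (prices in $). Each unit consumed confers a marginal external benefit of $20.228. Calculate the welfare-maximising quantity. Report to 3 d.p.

q* = 15.207

Social marginal benefit = demand + MEB = 119.228 - 2.102q.
Set SMB = MC: 119.228 - 2.102q = 38.814 + 3.186q → q* = 15.2069.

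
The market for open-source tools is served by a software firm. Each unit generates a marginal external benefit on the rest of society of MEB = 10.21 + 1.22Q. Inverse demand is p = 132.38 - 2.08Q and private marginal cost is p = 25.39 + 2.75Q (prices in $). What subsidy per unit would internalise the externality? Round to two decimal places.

subsidy = $49.82 per unit

Social marginal cost = private MC − MEB = 15.18 + 1.53Q.
Set SMC = demand: 15.18 + 1.53Q = 132.38 - 2.08Q → Q* = 32.4654.
The Pigouvian subsidy equals MEB at Q*: 10.21 + 1.22×32.4654 = 49.8178.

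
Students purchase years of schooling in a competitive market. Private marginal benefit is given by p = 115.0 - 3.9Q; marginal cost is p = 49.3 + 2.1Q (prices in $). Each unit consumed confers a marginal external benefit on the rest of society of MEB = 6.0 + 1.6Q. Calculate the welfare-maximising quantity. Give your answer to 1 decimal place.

Q* = 16.3

Social marginal benefit = demand + MEB = 121.0 - 2.3Q.
Set SMB = MC: 121.0 - 2.3Q = 49.3 + 2.1Q → Q* = 16.2955.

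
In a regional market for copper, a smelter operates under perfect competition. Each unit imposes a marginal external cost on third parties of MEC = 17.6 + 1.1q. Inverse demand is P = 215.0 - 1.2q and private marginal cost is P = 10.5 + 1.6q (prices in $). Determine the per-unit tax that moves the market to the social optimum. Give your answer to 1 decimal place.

Social marginal cost = private MC + MEC = 28.1 + 2.7q.
Set SMC = demand: 28.1 + 2.7q = 215.0 - 1.2q → q* = 47.9231.
The Pigouvian tax equals MEC at q*: 17.6 + 1.1×47.9231 = 70.3154.

tax = $70.3 per unit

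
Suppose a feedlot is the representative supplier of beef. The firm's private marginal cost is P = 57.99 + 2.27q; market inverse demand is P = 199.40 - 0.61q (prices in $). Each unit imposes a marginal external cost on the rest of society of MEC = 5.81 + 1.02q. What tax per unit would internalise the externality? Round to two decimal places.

tax = $41.27 per unit

Social marginal cost = private MC + MEC = 63.80 + 3.29q.
Set SMC = demand: 63.80 + 3.29q = 199.40 - 0.61q → q* = 34.7692.
The Pigouvian tax equals MEC at q*: 5.81 + 1.02×34.7692 = 41.2746.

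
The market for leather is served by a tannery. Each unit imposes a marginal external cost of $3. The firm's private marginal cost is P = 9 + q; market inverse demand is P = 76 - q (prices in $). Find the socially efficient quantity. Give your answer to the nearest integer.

Social marginal cost = private MC + MEC = 12 + q.
Set SMC = demand: 12 + q = 76 - q → q* = 32.0000.

q* = 32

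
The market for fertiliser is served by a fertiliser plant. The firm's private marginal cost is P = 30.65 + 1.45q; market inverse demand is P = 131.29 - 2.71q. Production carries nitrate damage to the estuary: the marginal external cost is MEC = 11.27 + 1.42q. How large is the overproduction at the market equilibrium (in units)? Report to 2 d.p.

Market equilibrium (private): 30.65 + 1.45q = 131.29 - 2.71q → q_m = 24.1923.
Social marginal cost = private MC + MEC = 41.92 + 2.87q.
Set SMC = demand: 41.92 + 2.87q = 131.29 - 2.71q → q* = 16.0161.
Gap = |24.1923 − 16.0161| = 8.1762.

8.18 units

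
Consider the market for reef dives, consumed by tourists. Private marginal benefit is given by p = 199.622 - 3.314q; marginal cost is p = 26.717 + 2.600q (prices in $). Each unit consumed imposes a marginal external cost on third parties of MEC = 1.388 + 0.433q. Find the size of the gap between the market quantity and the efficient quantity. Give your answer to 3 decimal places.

Market equilibrium (private): 26.717 + 2.600q = 199.622 - 3.314q → q_m = 29.2366.
Social marginal benefit = demand − MEC = 198.234 - 3.747q.
Set SMB = MC: 198.234 - 3.747q = 26.717 + 2.600q → q* = 27.0233.
Gap = |29.2366 − 27.0233| = 2.2133.

2.213 units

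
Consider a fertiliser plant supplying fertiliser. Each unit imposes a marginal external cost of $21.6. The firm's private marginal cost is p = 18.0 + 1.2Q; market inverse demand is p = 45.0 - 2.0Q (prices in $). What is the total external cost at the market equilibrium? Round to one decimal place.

$182.3

Market equilibrium (private): 18.0 + 1.2Q = 45.0 - 2.0Q → Q_m = 8.4375.
Total external cost = MEC × Q_m = 21.6 × 8.4375 = 182.2500.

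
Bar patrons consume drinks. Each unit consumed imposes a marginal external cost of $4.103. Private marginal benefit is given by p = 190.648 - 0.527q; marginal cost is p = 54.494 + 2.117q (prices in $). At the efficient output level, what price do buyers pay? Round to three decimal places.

Social marginal benefit = demand − MEC = 186.545 - 0.527q.
Set SMB = MC: 186.545 - 0.527q = 54.494 + 2.117q → q* = 49.9436.
Consumer price on the demand curve at q*: 190.648 − 0.527×49.9436 = 164.3277.

P = $164.328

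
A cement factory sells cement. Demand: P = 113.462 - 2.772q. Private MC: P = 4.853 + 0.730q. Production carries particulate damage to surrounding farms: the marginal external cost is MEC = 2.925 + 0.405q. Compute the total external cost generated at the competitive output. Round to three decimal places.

Market equilibrium (private): 4.853 + 0.730q = 113.462 - 2.772q → q_m = 31.0134.
Total external cost = ∫₀^{q_m} (2.925 + 0.405q) dq = 2.925×31.0134 + ½×0.405×31.0134² = 285.4850.

285.485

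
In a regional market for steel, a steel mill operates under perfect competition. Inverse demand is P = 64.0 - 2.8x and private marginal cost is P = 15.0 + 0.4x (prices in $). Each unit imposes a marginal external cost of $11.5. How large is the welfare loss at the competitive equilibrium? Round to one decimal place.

Market equilibrium (private): 15.0 + 0.4x = 64.0 - 2.8x → x_m = 15.3125.
Social marginal cost = private MC + MEC = 26.5 + 0.4x.
Set SMC = demand: 26.5 + 0.4x = 64.0 - 2.8x → x* = 11.7188.
The welfare-loss triangle has base |x_m − x*| and height MEC(x_m) (the vertical gap between SMC and demand is zero at x* and MEC at x_m).
DWL = ½ × 3.5937 × 11.5000 = 20.6638.

DWL = $20.7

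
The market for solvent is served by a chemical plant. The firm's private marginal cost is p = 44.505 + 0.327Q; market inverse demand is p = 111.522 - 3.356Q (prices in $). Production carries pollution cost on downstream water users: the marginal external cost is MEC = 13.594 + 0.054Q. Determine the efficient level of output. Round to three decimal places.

Social marginal cost = private MC + MEC = 58.099 + 0.381Q.
Set SMC = demand: 58.099 + 0.381Q = 111.522 - 3.356Q → Q* = 14.2957.

Q* = 14.296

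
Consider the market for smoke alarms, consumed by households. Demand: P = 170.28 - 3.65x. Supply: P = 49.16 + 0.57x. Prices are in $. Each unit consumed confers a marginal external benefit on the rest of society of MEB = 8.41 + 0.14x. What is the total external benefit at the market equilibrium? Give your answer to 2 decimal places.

$299.04

Market equilibrium (private): 49.16 + 0.57x = 170.28 - 3.65x → x_m = 28.7014.
Total external benefit = ∫₀^{x_m} (8.41 + 0.14x) dx = 8.41×28.7014 + ½×0.14×28.7014² = 299.0427.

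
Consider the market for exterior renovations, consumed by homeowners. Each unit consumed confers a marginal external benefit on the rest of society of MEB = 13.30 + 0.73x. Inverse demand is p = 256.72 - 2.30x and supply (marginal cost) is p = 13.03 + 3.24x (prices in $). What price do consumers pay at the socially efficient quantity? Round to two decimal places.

P = $133.83

Social marginal benefit = demand + MEB = 270.02 - 1.57x.
Set SMB = MC: 270.02 - 1.57x = 13.03 + 3.24x → x* = 53.4283.
Consumer price on the demand curve at x*: 256.72 − 2.30×53.4283 = 133.8349.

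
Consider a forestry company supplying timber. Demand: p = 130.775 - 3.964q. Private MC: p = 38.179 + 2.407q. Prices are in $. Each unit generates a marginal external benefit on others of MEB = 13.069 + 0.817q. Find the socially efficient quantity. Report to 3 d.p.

q* = 19.025

Social marginal cost = private MC − MEB = 25.110 + 1.590q.
Set SMC = demand: 25.110 + 1.590q = 130.775 - 3.964q → q* = 19.0250.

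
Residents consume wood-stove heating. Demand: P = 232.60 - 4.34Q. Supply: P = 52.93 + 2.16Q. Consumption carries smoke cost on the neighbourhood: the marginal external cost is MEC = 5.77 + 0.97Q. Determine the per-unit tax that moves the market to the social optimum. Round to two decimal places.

tax = 28.35 per unit

Social marginal benefit = demand − MEC = 226.83 - 5.31Q.
Set SMB = MC: 226.83 - 5.31Q = 52.93 + 2.16Q → Q* = 23.2798.
The Pigouvian tax equals MEC at Q*: 5.77 + 0.97×23.2798 = 28.3514.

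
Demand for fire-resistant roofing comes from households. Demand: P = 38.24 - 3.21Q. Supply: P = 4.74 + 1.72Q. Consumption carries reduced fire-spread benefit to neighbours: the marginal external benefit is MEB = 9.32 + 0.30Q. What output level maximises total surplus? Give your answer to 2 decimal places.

Social marginal benefit = demand + MEB = 47.56 - 2.91Q.
Set SMB = MC: 47.56 - 2.91Q = 4.74 + 1.72Q → Q* = 9.2484.

Q* = 9.25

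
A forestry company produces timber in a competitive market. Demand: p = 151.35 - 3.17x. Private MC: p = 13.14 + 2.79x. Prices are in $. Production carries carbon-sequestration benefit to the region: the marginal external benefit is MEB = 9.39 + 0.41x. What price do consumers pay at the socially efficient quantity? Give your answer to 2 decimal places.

Social marginal cost = private MC − MEB = 3.75 + 2.38x.
Set SMC = demand: 3.75 + 2.38x = 151.35 - 3.17x → x* = 26.5946.
Consumer price on the demand curve at x*: 151.35 − 3.17×26.5946 = 67.0451.

P = $67.05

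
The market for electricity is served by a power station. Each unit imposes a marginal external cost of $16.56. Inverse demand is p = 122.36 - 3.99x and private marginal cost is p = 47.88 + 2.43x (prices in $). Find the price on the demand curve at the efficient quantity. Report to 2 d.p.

Social marginal cost = private MC + MEC = 64.44 + 2.43x.
Set SMC = demand: 64.44 + 2.43x = 122.36 - 3.99x → x* = 9.0218.
Consumer price on the demand curve at x*: 122.36 − 3.99×9.0218 = 86.3630.

P = $86.36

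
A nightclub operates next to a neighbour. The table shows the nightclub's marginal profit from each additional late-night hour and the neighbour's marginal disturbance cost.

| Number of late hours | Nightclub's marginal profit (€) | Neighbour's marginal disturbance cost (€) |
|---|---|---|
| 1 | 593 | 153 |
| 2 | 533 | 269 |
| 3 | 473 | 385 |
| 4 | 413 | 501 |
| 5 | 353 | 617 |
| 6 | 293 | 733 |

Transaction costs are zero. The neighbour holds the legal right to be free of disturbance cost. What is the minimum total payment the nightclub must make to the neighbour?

€807

Efficient level: marginal profit ≥ marginal disturbance cost through level 3, so k* = 3.
With the neighbour holding the right, the nightclub must at least compensate total damage at k*: 153 + 269 + 385 = 807.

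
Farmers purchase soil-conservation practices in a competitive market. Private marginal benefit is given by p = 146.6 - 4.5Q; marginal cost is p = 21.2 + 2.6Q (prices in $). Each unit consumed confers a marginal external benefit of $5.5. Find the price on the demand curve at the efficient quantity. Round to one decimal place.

Social marginal benefit = demand + MEB = 152.1 - 4.5Q.
Set SMB = MC: 152.1 - 4.5Q = 21.2 + 2.6Q → Q* = 18.4366.
Consumer price on the demand curve at Q*: 146.6 − 4.5×18.4366 = 63.6353.

P = $63.6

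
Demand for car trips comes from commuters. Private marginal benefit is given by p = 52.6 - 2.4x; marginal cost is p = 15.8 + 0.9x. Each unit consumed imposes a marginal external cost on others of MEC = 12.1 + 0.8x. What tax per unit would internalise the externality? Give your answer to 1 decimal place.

Social marginal benefit = demand − MEC = 40.5 - 3.2x.
Set SMB = MC: 40.5 - 3.2x = 15.8 + 0.9x → x* = 6.0244.
The Pigouvian tax equals MEC at x*: 12.1 + 0.8×6.0244 = 16.9195.

tax = 16.9 per unit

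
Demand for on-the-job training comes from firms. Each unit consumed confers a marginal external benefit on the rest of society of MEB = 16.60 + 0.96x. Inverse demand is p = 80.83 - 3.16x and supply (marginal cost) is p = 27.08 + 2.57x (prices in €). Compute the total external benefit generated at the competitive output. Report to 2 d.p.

Market equilibrium (private): 27.08 + 2.57x = 80.83 - 3.16x → x_m = 9.3805.
Total external benefit = ∫₀^{x_m} (16.60 + 0.96x) dx = 16.60×9.3805 + ½×0.96×9.3805² = 197.9533.

€197.95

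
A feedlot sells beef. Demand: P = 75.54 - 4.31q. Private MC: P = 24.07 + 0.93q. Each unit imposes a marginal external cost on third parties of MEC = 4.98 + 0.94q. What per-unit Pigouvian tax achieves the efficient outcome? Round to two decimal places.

tax = 12.05 per unit

Social marginal cost = private MC + MEC = 29.05 + 1.87q.
Set SMC = demand: 29.05 + 1.87q = 75.54 - 4.31q → q* = 7.5227.
The Pigouvian tax equals MEC at q*: 4.98 + 0.94×7.5227 = 12.0513.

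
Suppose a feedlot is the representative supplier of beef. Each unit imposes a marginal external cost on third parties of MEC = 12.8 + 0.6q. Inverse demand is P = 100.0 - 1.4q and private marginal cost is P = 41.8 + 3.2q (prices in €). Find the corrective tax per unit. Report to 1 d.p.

Social marginal cost = private MC + MEC = 54.6 + 3.8q.
Set SMC = demand: 54.6 + 3.8q = 100.0 - 1.4q → q* = 8.7308.
The Pigouvian tax equals MEC at q*: 12.8 + 0.6×8.7308 = 18.0385.

tax = €18.0 per unit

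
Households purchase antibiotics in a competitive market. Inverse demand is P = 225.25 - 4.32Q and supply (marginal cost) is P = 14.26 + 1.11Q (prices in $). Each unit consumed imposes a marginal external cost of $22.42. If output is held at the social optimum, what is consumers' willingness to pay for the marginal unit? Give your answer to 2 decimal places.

Social marginal benefit = demand − MEC = 202.83 - 4.32Q.
Set SMB = MC: 202.83 - 4.32Q = 14.26 + 1.11Q → Q* = 34.7274.
Consumer price on the demand curve at Q*: 225.25 − 4.32×34.7274 = 75.2276.

P = $75.23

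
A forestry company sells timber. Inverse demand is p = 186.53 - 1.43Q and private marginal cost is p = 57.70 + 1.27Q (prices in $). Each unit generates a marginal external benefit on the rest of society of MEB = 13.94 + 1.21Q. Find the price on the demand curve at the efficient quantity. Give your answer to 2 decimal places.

Social marginal cost = private MC − MEB = 43.76 + 0.06Q.
Set SMC = demand: 43.76 + 0.06Q = 186.53 - 1.43Q → Q* = 95.8188.
Consumer price on the demand curve at Q*: 186.53 − 1.43×95.8188 = 49.5091.

P = $49.51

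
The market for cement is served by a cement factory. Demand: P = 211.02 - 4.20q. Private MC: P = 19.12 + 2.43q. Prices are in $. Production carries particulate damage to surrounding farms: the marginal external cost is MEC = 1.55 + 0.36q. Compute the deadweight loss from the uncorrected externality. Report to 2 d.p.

Market equilibrium (private): 19.12 + 2.43q = 211.02 - 4.20q → q_m = 28.9442.
Social marginal cost = private MC + MEC = 20.67 + 2.79q.
Set SMC = demand: 20.67 + 2.79q = 211.02 - 4.20q → q* = 27.2318.
Between q* and q_m the wedge SMC − demand runs linearly from 0 to MEC(q_m), so the loss is a triangle.
DWL = ½ × 1.7124 × 11.9699 = 10.2486.

DWL = $10.25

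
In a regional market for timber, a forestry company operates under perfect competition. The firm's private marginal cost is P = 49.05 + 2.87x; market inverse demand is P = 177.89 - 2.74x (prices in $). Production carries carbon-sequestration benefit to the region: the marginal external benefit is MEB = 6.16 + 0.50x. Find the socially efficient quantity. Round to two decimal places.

Social marginal cost = private MC − MEB = 42.89 + 2.37x.
Set SMC = demand: 42.89 + 2.37x = 177.89 - 2.74x → x* = 26.4188.

x* = 26.42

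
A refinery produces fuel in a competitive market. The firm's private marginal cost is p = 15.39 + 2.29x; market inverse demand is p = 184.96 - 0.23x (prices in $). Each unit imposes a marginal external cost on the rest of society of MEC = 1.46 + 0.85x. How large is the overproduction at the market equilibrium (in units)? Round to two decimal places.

Market equilibrium (private): 15.39 + 2.29x = 184.96 - 0.23x → x_m = 67.2897.
Social marginal cost = private MC + MEC = 16.85 + 3.14x.
Set SMC = demand: 16.85 + 3.14x = 184.96 - 0.23x → x* = 49.8843.
Gap = |67.2897 − 49.8843| = 17.4054.

17.41 units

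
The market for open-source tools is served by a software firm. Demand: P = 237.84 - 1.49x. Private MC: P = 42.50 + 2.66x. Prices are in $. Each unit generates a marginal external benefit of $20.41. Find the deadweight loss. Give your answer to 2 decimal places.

DWL = $50.19

Market equilibrium (private): 42.50 + 2.66x = 237.84 - 1.49x → x_m = 47.0699.
Social marginal cost = private MC − MEB = 22.09 + 2.66x.
Set SMC = demand: 22.09 + 2.66x = 237.84 - 1.49x → x* = 51.9880.
Between x* and x_m the wedge demand − SMC runs linearly from 0 to MEB(x_m), so the loss is a triangle.
DWL = ½ × 4.9181 × 20.4100 = 50.1892.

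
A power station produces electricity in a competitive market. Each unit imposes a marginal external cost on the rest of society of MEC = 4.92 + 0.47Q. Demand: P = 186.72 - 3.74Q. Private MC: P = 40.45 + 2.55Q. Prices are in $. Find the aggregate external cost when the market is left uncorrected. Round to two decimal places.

$241.49

Market equilibrium (private): 40.45 + 2.55Q = 186.72 - 3.74Q → Q_m = 23.2544.
Total external cost = ∫₀^{Q_m} (4.92 + 0.47Q) dQ = 4.92×23.2544 + ½×0.47×23.2544² = 241.4919.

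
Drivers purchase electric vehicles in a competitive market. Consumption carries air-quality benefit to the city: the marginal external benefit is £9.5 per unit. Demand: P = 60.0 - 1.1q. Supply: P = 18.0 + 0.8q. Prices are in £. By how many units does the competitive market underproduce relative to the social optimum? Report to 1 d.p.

5.0 units

Market equilibrium (private): 18.0 + 0.8q = 60.0 - 1.1q → q_m = 22.1053.
Social marginal benefit = demand + MEB = 69.5 - 1.1q.
Set SMB = MC: 69.5 - 1.1q = 18.0 + 0.8q → q* = 27.1053.
Gap = |22.1053 − 27.1053| = 5.0000.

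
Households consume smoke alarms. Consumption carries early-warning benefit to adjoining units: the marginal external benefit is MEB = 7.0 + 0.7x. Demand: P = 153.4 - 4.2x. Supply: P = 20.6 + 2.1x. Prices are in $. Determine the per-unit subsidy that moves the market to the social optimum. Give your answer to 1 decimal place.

subsidy = $24.5 per unit

Social marginal benefit = demand + MEB = 160.4 - 3.5x.
Set SMB = MC: 160.4 - 3.5x = 20.6 + 2.1x → x* = 24.9643.
The Pigouvian subsidy equals MEB at x*: 7.0 + 0.7×24.9643 = 24.4750.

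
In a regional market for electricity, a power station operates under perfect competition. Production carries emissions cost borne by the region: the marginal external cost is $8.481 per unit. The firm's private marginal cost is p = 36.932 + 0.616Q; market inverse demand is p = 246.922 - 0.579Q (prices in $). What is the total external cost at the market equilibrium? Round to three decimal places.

Market equilibrium (private): 36.932 + 0.616Q = 246.922 - 0.579Q → Q_m = 175.7238.
Total external cost = MEC × Q_m = 8.481 × 175.7238 = 1490.3135.

$1490.314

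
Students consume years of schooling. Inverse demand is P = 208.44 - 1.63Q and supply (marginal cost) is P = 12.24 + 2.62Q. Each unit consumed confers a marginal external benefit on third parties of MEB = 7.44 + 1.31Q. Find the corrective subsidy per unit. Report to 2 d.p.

Social marginal benefit = demand + MEB = 215.88 - 0.32Q.
Set SMB = MC: 215.88 - 0.32Q = 12.24 + 2.62Q → Q* = 69.2653.
The Pigouvian subsidy equals MEB at Q*: 7.44 + 1.31×69.2653 = 98.1775.

subsidy = 98.18 per unit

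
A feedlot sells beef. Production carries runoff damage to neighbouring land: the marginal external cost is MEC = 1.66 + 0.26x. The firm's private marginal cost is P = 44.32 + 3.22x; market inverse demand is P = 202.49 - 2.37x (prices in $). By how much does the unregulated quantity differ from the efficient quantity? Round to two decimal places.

1.54 units

Market equilibrium (private): 44.32 + 3.22x = 202.49 - 2.37x → x_m = 28.2952.
Social marginal cost = private MC + MEC = 45.98 + 3.48x.
Set SMC = demand: 45.98 + 3.48x = 202.49 - 2.37x → x* = 26.7538.
Gap = |28.2952 − 26.7538| = 1.5414.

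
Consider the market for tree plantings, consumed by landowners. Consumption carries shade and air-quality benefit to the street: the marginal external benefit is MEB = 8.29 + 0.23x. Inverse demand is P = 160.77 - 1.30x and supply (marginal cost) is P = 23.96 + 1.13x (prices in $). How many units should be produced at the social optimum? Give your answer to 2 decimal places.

x* = 65.95

Social marginal benefit = demand + MEB = 169.06 - 1.07x.
Set SMB = MC: 169.06 - 1.07x = 23.96 + 1.13x → x* = 65.9545.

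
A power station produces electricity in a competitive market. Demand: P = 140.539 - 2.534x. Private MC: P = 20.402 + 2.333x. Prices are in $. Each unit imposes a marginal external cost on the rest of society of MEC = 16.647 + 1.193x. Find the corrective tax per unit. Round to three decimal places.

Social marginal cost = private MC + MEC = 37.049 + 3.526x.
Set SMC = demand: 37.049 + 3.526x = 140.539 - 2.534x → x* = 17.0776.
The Pigouvian tax equals MEC at x*: 16.647 + 1.193×17.0776 = 37.0206.

tax = $37.021 per unit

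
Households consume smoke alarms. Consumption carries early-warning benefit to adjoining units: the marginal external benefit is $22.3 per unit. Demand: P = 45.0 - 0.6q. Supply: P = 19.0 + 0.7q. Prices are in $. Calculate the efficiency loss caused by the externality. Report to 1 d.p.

Market equilibrium (private): 19.0 + 0.7q = 45.0 - 0.6q → q_m = 20.0000.
Social marginal benefit = demand + MEB = 67.3 - 0.6q.
Set SMB = MC: 67.3 - 0.6q = 19.0 + 0.7q → q* = 37.1538.
The welfare-loss triangle has base |q_m − q*| and height MEB(q_m) (the vertical gap between SMB and MC is zero at q* and MEB at q_m).
DWL = ½ × 17.1538 × 22.3000 = 191.2649.

DWL = $191.3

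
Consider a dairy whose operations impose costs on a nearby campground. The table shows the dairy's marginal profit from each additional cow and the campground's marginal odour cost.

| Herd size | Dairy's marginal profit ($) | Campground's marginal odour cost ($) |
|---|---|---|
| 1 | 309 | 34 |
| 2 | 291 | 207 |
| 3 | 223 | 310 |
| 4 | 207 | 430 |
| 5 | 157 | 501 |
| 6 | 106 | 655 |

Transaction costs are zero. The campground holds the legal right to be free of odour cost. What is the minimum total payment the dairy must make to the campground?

$241

Efficient level: marginal profit ≥ marginal odour cost through level 2, so k* = 2.
With the campground holding the right, the dairy must at least compensate total damage at k*: 34 + 207 = 241.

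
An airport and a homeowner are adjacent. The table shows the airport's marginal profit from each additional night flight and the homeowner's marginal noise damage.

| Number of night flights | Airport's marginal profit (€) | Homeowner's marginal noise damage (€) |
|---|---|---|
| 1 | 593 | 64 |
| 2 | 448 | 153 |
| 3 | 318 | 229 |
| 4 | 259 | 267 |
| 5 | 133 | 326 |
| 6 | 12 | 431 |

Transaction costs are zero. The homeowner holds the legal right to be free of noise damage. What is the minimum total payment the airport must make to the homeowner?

Efficient level: marginal profit ≥ marginal noise damage through level 3, so k* = 3.
With the homeowner holding the right, the airport must at least compensate total damage at k*: 64 + 153 + 229 = 446.

€446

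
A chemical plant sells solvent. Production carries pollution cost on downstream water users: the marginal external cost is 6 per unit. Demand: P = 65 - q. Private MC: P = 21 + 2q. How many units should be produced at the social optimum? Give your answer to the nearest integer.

q* = 13

Social marginal cost = private MC + MEC = 27 + 2q.
Set SMC = demand: 27 + 2q = 65 - q → q* = 12.6667.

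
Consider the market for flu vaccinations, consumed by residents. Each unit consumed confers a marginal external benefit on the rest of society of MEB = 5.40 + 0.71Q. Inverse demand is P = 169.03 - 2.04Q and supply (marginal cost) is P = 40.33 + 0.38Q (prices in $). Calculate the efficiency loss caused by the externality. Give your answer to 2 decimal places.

DWL = $544.65

Market equilibrium (private): 40.33 + 0.38Q = 169.03 - 2.04Q → Q_m = 53.1818.
Social marginal benefit = demand + MEB = 174.43 - 1.33Q.
Set SMB = MC: 174.43 - 1.33Q = 40.33 + 0.38Q → Q* = 78.4211.
Between Q* and Q_m the wedge SMB − MC runs linearly from 0 to MEB(Q_m), so the loss is a triangle.
DWL = ½ × 25.2393 × 43.1591 = 544.6527.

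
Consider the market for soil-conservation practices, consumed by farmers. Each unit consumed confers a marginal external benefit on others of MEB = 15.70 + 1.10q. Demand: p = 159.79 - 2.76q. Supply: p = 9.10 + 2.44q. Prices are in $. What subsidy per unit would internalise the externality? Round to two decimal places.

subsidy = $60.34 per unit

Social marginal benefit = demand + MEB = 175.49 - 1.66q.
Set SMB = MC: 175.49 - 1.66q = 9.10 + 2.44q → q* = 40.5829.
The Pigouvian subsidy equals MEB at q*: 15.70 + 1.10×40.5829 = 60.3412.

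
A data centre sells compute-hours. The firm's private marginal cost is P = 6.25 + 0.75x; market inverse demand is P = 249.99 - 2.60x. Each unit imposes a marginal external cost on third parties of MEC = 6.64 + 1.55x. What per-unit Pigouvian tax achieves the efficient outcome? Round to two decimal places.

Social marginal cost = private MC + MEC = 12.89 + 2.30x.
Set SMC = demand: 12.89 + 2.30x = 249.99 - 2.60x → x* = 48.3878.
The Pigouvian tax equals MEC at x*: 6.64 + 1.55×48.3878 = 81.6411.

tax = 81.64 per unit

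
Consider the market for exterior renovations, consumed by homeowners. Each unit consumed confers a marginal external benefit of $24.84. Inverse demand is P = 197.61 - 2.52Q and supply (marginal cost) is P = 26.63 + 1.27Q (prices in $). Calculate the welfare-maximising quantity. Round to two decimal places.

Q* = 51.67

Social marginal benefit = demand + MEB = 222.45 - 2.52Q.
Set SMB = MC: 222.45 - 2.52Q = 26.63 + 1.27Q → Q* = 51.6675.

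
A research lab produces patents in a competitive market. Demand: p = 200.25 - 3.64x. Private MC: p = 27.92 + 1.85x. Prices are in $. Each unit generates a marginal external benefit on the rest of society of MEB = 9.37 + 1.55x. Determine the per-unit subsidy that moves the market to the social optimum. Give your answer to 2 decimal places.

Social marginal cost = private MC − MEB = 18.55 + 0.30x.
Set SMC = demand: 18.55 + 0.30x = 200.25 - 3.64x → x* = 46.1168.
The Pigouvian subsidy equals MEB at x*: 9.37 + 1.55×46.1168 = 80.8510.

subsidy = $80.85 per unit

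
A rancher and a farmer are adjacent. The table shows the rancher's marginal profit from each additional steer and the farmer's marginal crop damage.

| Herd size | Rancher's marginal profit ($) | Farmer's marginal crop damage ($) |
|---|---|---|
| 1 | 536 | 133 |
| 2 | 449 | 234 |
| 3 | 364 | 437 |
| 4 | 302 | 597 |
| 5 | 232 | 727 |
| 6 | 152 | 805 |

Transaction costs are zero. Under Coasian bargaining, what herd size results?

2

Bargaining reaches the level where marginal profit last exceeds marginal crop damage.
That holds through level 2 (449 ≥ 234) but not at 3 (364 < 437).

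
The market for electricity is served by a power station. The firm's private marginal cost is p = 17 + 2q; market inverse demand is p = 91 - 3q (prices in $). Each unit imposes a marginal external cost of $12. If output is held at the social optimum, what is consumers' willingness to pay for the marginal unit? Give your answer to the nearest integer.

P = $54

Social marginal cost = private MC + MEC = 29 + 2q.
Set SMC = demand: 29 + 2q = 91 - 3q → q* = 12.4000.
Consumer price on the demand curve at q*: 91 − 3×12.4000 = 53.8000.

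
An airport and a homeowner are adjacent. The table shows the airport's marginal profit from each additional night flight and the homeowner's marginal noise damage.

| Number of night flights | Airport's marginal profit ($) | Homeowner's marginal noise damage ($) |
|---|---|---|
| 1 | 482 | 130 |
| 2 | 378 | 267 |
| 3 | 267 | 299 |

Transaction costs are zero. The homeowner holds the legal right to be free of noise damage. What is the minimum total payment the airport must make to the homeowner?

$397

Efficient level: marginal profit ≥ marginal noise damage through level 2, so k* = 2.
With the homeowner holding the right, the airport must at least compensate total damage at k*: 130 + 267 = 397.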